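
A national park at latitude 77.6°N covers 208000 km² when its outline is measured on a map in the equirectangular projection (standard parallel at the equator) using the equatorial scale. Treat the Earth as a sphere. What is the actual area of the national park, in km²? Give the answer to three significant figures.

44700 km²

In the plate carrée (x = Rλ, y = Rφ), meridians are true-scale (h = 1) and parallels are stretched by k = sec φ.
Areal scale = h·k = 1 × sec φ; at 77.6°, h = 1.000, k = 4.657, so h·k = 4.657.
True area = apparent / (areal scale) = 208000 / 4.657 ≈ 44700 km².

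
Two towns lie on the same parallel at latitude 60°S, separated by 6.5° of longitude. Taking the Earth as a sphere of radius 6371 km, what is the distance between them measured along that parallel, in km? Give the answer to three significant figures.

Arc length along a parallel = R cos φ · Δλ (with Δλ in radians).
= 6371 × cos 60° × (6.5° × π/180) = 6371 × 0.5000 × 0.1134 ≈ 361 km.

361 km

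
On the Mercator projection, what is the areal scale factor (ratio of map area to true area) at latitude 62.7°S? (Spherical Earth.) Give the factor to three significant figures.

The Mercator projection is conformal; its linear scale factor is the same in every direction and equals sec φ = 1/cos φ.
Areal scale = k² = sec²φ = 1/cos²(62.7°) = 1/0.4586² = 4.754.

4.75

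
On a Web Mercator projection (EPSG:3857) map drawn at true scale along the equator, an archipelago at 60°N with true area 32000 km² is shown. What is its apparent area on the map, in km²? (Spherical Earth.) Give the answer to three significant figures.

128000 km²

For Mercator, h = k = sec φ (a conformal cylindrical projection has a single point scale, 1/cos φ).
Areal scale = k² = sec²φ = 1/cos²(60°) = 1/0.5000² = 4.000.
Apparent area = 32000 × 4.000 ≈ 128000 km².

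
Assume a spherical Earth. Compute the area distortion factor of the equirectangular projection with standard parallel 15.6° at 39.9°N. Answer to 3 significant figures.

1.26

The equidistant cylindrical projection with φ₀ = 15.6° has h = 1 (meridians true) and k = cos φ₀ / cos φ along parallels.
Areal scale = h·k = 1 × cos φ₀ / cos φ; at 39.9°, h = 1.000, k = 1.255, so h·k = 1.255.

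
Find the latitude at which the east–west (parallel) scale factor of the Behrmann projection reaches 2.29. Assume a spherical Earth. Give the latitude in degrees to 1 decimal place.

67.8°

The Behrmann projection is cylindrical equal-area with φ₀ = 30°. Cylindrical equal-area (φ₀ = 30°): h = cos φ / cos 30° along meridians, k = cos 30° / cos φ along parallels; h·k = 1.
k = cos φ₀ / cos φ = 2.29  ⇒  cos φ = cos 30° / 2.29 = 0.3782.
φ = arccos(0.3782) ≈ 67.8°.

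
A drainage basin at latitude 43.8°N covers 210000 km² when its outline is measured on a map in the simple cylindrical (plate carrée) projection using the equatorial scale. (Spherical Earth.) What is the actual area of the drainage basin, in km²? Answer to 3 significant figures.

In the plate carrée (x = Rλ, y = Rφ), meridians are true-scale (h = 1) and parallels are stretched by k = sec φ.
Areal scale = h·k = 1 × sec φ; at 43.8°, h = 1.000, k = 1.386, so h·k = 1.386.
True area = apparent / (areal scale) = 210000 / 1.386 ≈ 152000 km².

152000 km²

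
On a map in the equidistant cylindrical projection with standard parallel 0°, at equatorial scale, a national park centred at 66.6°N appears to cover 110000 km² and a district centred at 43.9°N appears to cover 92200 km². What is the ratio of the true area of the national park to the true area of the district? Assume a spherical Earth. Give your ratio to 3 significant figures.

0.658

Plate carrée has h = 1 and k = sec φ, giving areal scale sec φ; true area = (apparent area) · cos φ.
True area of national park: 110000 × cos(66.6°) = 110000 × 0.3971 = 43690 km².
True area of district: 92200 × cos(43.9°) = 92200 × 0.7206 = 66430 km².
Ratio = 43690 / 66430 ≈ 0.658.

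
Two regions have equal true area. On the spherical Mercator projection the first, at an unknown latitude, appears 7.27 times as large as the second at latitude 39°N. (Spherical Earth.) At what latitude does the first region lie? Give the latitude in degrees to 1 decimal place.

Mercator areal scale is sec²φ, so apparent-area ratio = sec²φ₁ / sec²φ₂ = cos²φ₂ / cos²φ₁.
cos²φ₂ / cos²φ₁ = 7.27  ⇒  cos φ₁ = cos 39° / √7.27 = 0.7771/2.696 = 0.2882.
φ₁ = arccos(0.2882) ≈ 73.2°.

73.2°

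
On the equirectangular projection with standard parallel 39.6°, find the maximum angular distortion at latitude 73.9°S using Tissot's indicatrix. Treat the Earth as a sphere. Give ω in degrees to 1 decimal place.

56.2°

With standard parallel φ₀ = 39.6°, the equirectangular projection gives x = Rλ cos φ₀, y = Rφ, so h = 1 and k = cos 39.6° / cos φ.
At 73.9°: h = 1.000, k = 2.778; principal scales a = 2.778, b = 1.000.
sin(ω/2) = (a − b)/(a + b) = 1.778/3.778 = 0.4707, so ω = 2 arcsin(0.4707) ≈ 56.2°.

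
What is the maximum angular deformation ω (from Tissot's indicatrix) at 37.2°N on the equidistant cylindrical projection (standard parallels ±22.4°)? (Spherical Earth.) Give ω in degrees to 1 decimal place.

8.5°

The equidistant cylindrical projection with φ₀ = 22.4° has h = 1 (meridians true) and k = cos φ₀ / cos φ along parallels.
At 37.2°: h = 1.000, k = 1.161; principal scales a = 1.161, b = 1.000.
sin(ω/2) = (a − b)/(a + b) = 0.1607/2.161 = 0.07438, so ω = 2 arcsin(0.07438) ≈ 8.5°.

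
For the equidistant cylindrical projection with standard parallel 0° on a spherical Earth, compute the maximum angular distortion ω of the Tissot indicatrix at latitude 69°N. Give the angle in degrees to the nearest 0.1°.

In the plate carrée (x = Rλ, y = Rφ), meridians are true-scale (h = 1) and parallels are stretched by k = sec φ.
At 69°: h = 1.000, k = 2.790; principal scales a = 2.790, b = 1.000.
sin(ω/2) = (a − b)/(a + b) = 1.790/3.790 = 0.4724, so ω = 2 arcsin(0.4724) ≈ 56.4°.

56.4°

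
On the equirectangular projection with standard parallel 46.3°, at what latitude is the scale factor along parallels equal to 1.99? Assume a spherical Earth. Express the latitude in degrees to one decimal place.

69.7°

With standard parallel φ₀ = 46.3°, the equirectangular projection gives x = Rλ cos φ₀, y = Rφ, so h = 1 and k = cos 46.3° / cos φ.
k = cos φ₀ / cos φ = 1.99  ⇒  cos φ = cos 46.3° / 1.99 = 0.3472.
φ = arccos(0.3472) ≈ 69.7°.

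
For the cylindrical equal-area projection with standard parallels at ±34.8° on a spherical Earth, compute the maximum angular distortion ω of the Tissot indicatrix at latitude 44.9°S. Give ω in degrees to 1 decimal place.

16.9°

A cylindrical equal-area projection with standard parallel φ₀ has meridian scale h = cos φ / cos φ₀ and parallel scale k = cos φ₀ / cos φ (so areas are preserved, h·k = 1).
At 44.9°: h = 0.8626, k = 1.159; principal scales a = 1.159, b = 0.8626.
sin(ω/2) = (a − b)/(a + b) = 0.2966/2.022 = 0.1467, so ω = 2 arcsin(0.1467) ≈ 16.9°.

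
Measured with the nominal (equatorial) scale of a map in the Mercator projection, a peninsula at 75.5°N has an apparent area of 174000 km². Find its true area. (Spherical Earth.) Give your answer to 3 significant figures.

The Mercator projection is conformal; its linear scale factor is the same in every direction and equals sec φ = 1/cos φ.
Areal scale = k² = sec²φ = 1/cos²(75.5°) = 1/0.2504² = 15.95.
True area = apparent / (areal scale) = 174000 / 15.95 ≈ 10900 km².

10900 km²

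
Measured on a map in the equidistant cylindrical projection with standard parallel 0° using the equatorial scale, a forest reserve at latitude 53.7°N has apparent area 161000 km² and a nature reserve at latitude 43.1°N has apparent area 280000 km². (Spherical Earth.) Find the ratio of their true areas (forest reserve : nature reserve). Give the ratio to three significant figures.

0.466

On the plate carrée, areal scale = h·k = 1 × sec φ, so true area = apparent × cos φ.
True area of forest reserve: 161000 × cos(53.7°) = 161000 × 0.5920 = 95310 km².
True area of nature reserve: 280000 × cos(43.1°) = 280000 × 0.7302 = 204400 km².
Ratio = 95310 / 204400 ≈ 0.466.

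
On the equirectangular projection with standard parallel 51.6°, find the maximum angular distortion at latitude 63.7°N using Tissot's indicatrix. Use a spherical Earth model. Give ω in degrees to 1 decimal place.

The equidistant cylindrical projection with φ₀ = 51.6° has h = 1 (meridians true) and k = cos φ₀ / cos φ along parallels.
At 63.7°: h = 1.000, k = 1.402; principal scales a = 1.402, b = 1.000.
sin(ω/2) = (a − b)/(a + b) = 0.4019/2.402 = 0.1673, so ω = 2 arcsin(0.1673) ≈ 19.3°.

19.3°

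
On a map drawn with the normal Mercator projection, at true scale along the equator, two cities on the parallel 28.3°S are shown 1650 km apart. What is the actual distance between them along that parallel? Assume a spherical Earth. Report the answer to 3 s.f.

For Mercator, h = k = sec φ (a conformal cylindrical projection has a single point scale, 1/cos φ).
Along the parallel at 28.3°, map distances are exaggerated by k = sec 28.3° = 1.136.
True distance = 1650 / 1.136 = 1650 × cos 28.3° ≈ 1450 km.

1450 km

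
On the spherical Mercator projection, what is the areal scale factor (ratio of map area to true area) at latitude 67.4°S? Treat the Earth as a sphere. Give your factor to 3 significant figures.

6.77

Mercator is conformal, so the point scale is isotropic: h = k = sec φ = 1/cos φ.
Areal scale = k² = sec²φ = 1/cos²(67.4°) = 1/0.3843² = 6.771.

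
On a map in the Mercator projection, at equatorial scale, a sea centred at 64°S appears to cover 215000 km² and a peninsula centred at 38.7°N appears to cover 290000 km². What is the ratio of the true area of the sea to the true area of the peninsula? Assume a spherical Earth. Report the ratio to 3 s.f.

0.234

Mercator's areal exaggeration is sec²φ; hence true area = (apparent area) · cos²φ.
True area of sea: 215000 × cos²(64°) = 215000 × 0.1922 = 41320 km².
True area of peninsula: 290000 × cos²(38.7°) = 290000 × 0.6091 = 176600 km².
Ratio = 41320 / 176600 ≈ 0.234.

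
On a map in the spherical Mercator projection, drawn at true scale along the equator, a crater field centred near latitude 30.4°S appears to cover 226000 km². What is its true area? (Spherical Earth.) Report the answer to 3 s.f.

168000 km²

Mercator is conformal, so the point scale is isotropic: h = k = sec φ = 1/cos φ.
Areal scale = k² = sec²φ = 1/cos²(30.4°) = 1/0.8625² = 1.344.
True area = apparent / (areal scale) = 226000 / 1.344 ≈ 168000 km².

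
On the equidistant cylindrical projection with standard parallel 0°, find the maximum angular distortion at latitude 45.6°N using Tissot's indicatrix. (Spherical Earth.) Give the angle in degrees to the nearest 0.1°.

Plate carrée maps x = Rλ, y = Rφ. The meridian scale is h = 1 and the parallel scale is k = 1/cos φ = sec φ.
At 45.6°: h = 1.000, k = 1.429; principal scales a = 1.429, b = 1.000.
sin(ω/2) = (a − b)/(a + b) = 0.4293/2.429 = 0.1767, so ω = 2 arcsin(0.1767) ≈ 20.4°.

20.4°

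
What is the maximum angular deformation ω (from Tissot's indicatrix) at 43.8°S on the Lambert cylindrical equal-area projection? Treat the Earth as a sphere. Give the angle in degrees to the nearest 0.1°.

36.7°

The Lambert cylindrical equal-area projection is the cylindrical equal-area projection with its standard parallel at the equator (φ₀ = 0). For cylindrical equal-area with standard parallel φ₀, h = cos φ / cos φ₀ and k = cos φ₀ / cos φ, so h·k = 1.
At 43.8°: h = 0.7218, k = 1.386; principal scales a = 1.386, b = 0.7218.
sin(ω/2) = (a − b)/(a + b) = 0.6637/2.107 = 0.3150, so ω = 2 arcsin(0.3150) ≈ 36.7°.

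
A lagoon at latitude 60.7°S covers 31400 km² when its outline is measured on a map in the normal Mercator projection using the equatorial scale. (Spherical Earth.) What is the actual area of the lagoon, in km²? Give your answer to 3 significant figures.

Mercator is conformal, so the point scale is isotropic: h = k = sec φ = 1/cos φ.
Areal scale = k² = sec²φ = 1/cos²(60.7°) = 1/0.4894² = 4.175.
True area = apparent / (areal scale) = 31400 / 4.175 ≈ 7520 km².

7520 km²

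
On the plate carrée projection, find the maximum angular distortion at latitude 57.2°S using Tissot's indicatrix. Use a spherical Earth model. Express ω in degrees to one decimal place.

34.6°

For the equirectangular projection with φ₀ = 0 (plate carrée), h = 1 along meridians and k = sec φ along parallels.
At 57.2°: h = 1.000, k = 1.846; principal scales a = 1.846, b = 1.000.
sin(ω/2) = (a − b)/(a + b) = 0.8460/2.846 = 0.2973, so ω = 2 arcsin(0.2973) ≈ 34.6°.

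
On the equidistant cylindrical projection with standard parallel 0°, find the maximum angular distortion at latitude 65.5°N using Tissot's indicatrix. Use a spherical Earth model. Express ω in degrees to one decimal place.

In the plate carrée (x = Rλ, y = Rφ), meridians are true-scale (h = 1) and parallels are stretched by k = sec φ.
At 65.5°: h = 1.000, k = 2.411; principal scales a = 2.411, b = 1.000.
sin(ω/2) = (a − b)/(a + b) = 1.411/3.411 = 0.4137, so ω = 2 arcsin(0.4137) ≈ 48.9°.

48.9°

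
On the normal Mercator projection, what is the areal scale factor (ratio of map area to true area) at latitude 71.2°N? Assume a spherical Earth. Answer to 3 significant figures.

For Mercator, h = k = sec φ (a conformal cylindrical projection has a single point scale, 1/cos φ).
Areal scale = k² = sec²φ = 1/cos²(71.2°) = 1/0.3223² = 9.629.

9.63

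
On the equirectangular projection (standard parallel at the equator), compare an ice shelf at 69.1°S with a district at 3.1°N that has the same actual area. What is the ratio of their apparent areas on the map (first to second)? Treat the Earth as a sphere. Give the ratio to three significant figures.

2.80

Plate carrée maps x = Rλ, y = Rφ. The meridian scale is h = 1 and the parallel scale is k = 1/cos φ = sec φ.
Areal scale at 69.1°: h·k = 1.000 × 2.803 = 2.803.
Areal scale at 3.1°: h·k = 1.000 × 1.001 = 1.001.
Ratio = 2.803/1.001 ≈ 2.80.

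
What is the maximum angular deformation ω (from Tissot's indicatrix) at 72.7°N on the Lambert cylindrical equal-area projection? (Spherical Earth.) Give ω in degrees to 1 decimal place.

The Lambert cylindrical equal-area projection is the cylindrical equal-area projection with its standard parallel at the equator (φ₀ = 0). For cylindrical equal-area with standard parallel φ₀, h = cos φ / cos φ₀ and k = cos φ₀ / cos φ, so h·k = 1.
At 72.7°: h = 0.2974, k = 3.363; principal scales a = 3.363, b = 0.2974.
sin(ω/2) = (a − b)/(a + b) = 3.065/3.660 = 0.8375, so ω = 2 arcsin(0.8375) ≈ 113.8°.

113.8°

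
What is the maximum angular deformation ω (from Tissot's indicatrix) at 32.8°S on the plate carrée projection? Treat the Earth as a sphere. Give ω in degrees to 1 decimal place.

For the equirectangular projection with φ₀ = 0 (plate carrée), h = 1 along meridians and k = sec φ along parallels.
At 32.8°: h = 1.000, k = 1.190; principal scales a = 1.190, b = 1.000.
sin(ω/2) = (a − b)/(a + b) = 0.1897/2.190 = 0.08662, so ω = 2 arcsin(0.08662) ≈ 9.9°.

9.9°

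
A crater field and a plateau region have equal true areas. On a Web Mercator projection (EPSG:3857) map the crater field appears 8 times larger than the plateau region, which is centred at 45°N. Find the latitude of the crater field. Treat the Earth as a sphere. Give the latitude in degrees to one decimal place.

75.5°

For equal true areas on Mercator, apparent areas scale as sec²φ, so the ratio is cos²φ₂ / cos²φ₁.
cos²φ₂ / cos²φ₁ = 8  ⇒  cos φ₁ = cos 45° / √8 = 0.7071/2.828 = 0.2500.
φ₁ = arccos(0.2500) ≈ 75.5°.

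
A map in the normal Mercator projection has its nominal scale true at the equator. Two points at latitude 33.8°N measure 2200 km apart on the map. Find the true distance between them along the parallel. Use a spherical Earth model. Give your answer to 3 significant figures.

1830 km

Mercator is conformal, so the point scale is isotropic: h = k = sec φ = 1/cos φ.
Along the parallel at 33.8°, map distances are exaggerated by k = sec 33.8° = 1.203.
True distance = 2200 / 1.203 = 2200 × cos 33.8° ≈ 1830 km.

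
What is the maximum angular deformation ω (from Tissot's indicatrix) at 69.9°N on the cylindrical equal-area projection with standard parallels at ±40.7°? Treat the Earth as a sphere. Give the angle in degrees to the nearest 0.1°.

82.5°

For cylindrical equal-area with standard parallel φ₀, h = cos φ / cos φ₀ and k = cos φ₀ / cos φ, so h·k = 1.
At 69.9°: h = 0.4533, k = 2.206; principal scales a = 2.206, b = 0.4533.
sin(ω/2) = (a − b)/(a + b) = 1.753/2.659 = 0.6591, so ω = 2 arcsin(0.6591) ≈ 82.5°.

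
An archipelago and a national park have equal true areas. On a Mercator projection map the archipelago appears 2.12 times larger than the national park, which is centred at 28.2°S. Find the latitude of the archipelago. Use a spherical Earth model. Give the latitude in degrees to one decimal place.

For equal true areas on Mercator, apparent areas scale as sec²φ, so the ratio is cos²φ₂ / cos²φ₁.
cos²φ₂ / cos²φ₁ = 2.12  ⇒  cos φ₁ = cos 28.2° / √2.12 = 0.8813/1.456 = 0.6053.
φ₁ = arccos(0.6053) ≈ 52.8°.

52.8°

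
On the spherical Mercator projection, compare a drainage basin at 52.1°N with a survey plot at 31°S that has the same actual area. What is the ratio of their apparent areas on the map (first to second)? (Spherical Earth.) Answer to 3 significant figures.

1.95

Mercator areal scale is sec²φ.
At 52.1°: sec²(52.1°) = 1/0.6143² = 2.650.
At 31°: sec²(31°) = 1/0.8572² = 1.361.
Ratio = 2.650/1.361 = cos²(31°)/cos²(52.1°) ≈ 1.95.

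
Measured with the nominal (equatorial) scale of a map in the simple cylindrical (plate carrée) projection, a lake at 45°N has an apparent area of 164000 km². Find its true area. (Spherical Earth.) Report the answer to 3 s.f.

Plate carrée maps x = Rλ, y = Rφ. The meridian scale is h = 1 and the parallel scale is k = 1/cos φ = sec φ.
Areal scale = h·k = 1 × sec φ; at 45°, h = 1.000, k = 1.414, so h·k = 1.414.
True area = apparent / (areal scale) = 164000 / 1.414 ≈ 116000 km².

116000 km²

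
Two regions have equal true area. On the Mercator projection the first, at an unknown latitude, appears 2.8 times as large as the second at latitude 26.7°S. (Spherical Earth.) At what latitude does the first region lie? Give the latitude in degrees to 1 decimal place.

On Mercator, (apparent₁)/(apparent₂) = sec²φ₁ / sec²φ₂ when true areas are equal.
cos²φ₂ / cos²φ₁ = 2.8  ⇒  cos φ₁ = cos 26.7° / √2.8 = 0.8934/1.673 = 0.5339.
φ₁ = arccos(0.5339) ≈ 57.7°.

57.7°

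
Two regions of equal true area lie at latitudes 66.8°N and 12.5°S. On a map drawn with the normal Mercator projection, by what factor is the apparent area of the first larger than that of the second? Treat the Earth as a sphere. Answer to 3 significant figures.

6.14

On Mercator, area is exaggerated by sec²φ = 1/cos²φ.
At 66.8°: sec²(66.8°) = 1/0.3939² = 6.444.
At 12.5°: sec²(12.5°) = 1/0.9763² = 1.049.
Ratio = 6.444/1.049 = cos²(12.5°)/cos²(66.8°) ≈ 6.14.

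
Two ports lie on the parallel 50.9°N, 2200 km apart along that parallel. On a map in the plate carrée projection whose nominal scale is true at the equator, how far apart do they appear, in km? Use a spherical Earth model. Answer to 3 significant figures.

3490 km

In the plate carrée (x = Rλ, y = Rφ), meridians are true-scale (h = 1) and parallels are stretched by k = sec φ.
Along the parallel, k = sec 50.9° = 1/0.6307 = 1.586.
Map distance = 2200 × 1.586 ≈ 3490 km.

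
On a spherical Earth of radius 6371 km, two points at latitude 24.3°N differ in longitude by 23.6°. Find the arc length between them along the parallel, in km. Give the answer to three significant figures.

Arc length along a parallel = R cos φ · Δλ (with Δλ in radians).
= 6371 × cos 24.3° × (23.6° × π/180) = 6371 × 0.9114 × 0.4119 ≈ 2390 km.

2390 km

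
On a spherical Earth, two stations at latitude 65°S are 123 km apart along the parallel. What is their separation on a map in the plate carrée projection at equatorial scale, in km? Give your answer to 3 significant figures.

For the equirectangular projection with φ₀ = 0 (plate carrée), h = 1 along meridians and k = sec φ along parallels.
Along the parallel, k = sec 65° = 1/0.4226 = 2.366.
Map distance = 123 × 2.366 ≈ 291 km.

291 km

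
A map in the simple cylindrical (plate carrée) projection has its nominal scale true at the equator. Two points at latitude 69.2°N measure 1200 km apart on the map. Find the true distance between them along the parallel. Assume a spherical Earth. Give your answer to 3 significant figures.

426 km

In the plate carrée (x = Rλ, y = Rφ), meridians are true-scale (h = 1) and parallels are stretched by k = sec φ.
Along the parallel at 69.2°, map distances are exaggerated by k = sec 69.2° = 2.816.
True distance = 1200 / 2.816 = 1200 × cos 69.2° ≈ 426 km.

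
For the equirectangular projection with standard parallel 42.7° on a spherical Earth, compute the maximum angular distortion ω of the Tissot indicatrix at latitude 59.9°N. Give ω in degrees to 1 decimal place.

21.8°

The equidistant cylindrical projection with φ₀ = 42.7° has h = 1 (meridians true) and k = cos φ₀ / cos φ along parallels.
At 59.9°: h = 1.000, k = 1.465; principal scales a = 1.465, b = 1.000.
sin(ω/2) = (a − b)/(a + b) = 0.4654/2.465 = 0.1888, so ω = 2 arcsin(0.1888) ≈ 21.8°.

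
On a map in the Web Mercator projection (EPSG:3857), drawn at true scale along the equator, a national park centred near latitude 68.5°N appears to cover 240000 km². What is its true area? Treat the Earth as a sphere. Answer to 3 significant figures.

32200 km²

For Mercator, h = k = sec φ (a conformal cylindrical projection has a single point scale, 1/cos φ).
Areal scale = k² = sec²φ = 1/cos²(68.5°) = 1/0.3665² = 7.445.
True area = apparent / (areal scale) = 240000 / 7.445 ≈ 32200 km².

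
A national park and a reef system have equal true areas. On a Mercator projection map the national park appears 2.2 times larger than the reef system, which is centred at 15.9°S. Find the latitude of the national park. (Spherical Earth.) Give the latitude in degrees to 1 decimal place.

Mercator areal scale is sec²φ, so apparent-area ratio = sec²φ₁ / sec²φ₂ = cos²φ₂ / cos²φ₁.
cos²φ₂ / cos²φ₁ = 2.2  ⇒  cos φ₁ = cos 15.9° / √2.2 = 0.9617/1.483 = 0.6484.
φ₁ = arccos(0.6484) ≈ 49.6°.

49.6°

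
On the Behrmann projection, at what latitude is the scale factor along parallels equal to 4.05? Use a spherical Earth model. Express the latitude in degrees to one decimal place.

77.7°

Behrmann is a cylindrical equal-area projection with standard parallels at ±30°. Cylindrical equal-area (φ₀ = 30°): h = cos φ / cos 30° along meridians, k = cos 30° / cos φ along parallels; h·k = 1.
k = cos φ₀ / cos φ = 4.05  ⇒  cos φ = cos 30° / 4.05 = 0.2138.
φ = arccos(0.2138) ≈ 77.7°.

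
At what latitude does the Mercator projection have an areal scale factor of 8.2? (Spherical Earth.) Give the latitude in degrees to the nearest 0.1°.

69.6°

Mercator areal scale is sec²φ.
sec²φ = 8.2  ⇒  cos²φ = 0.1220  ⇒  cos φ = 0.3492.
φ = arccos(0.3492) ≈ 69.6°.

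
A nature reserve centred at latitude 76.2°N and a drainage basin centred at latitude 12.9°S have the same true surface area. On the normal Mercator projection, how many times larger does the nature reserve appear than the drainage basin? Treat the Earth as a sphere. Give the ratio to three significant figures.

16.7

Mercator areal scale is sec²φ.
At 76.2°: sec²(76.2°) = 1/0.2385² = 17.58.
At 12.9°: sec²(12.9°) = 1/0.9748² = 1.052.
Ratio = 17.58/1.052 = cos²(12.9°)/cos²(76.2°) ≈ 16.7.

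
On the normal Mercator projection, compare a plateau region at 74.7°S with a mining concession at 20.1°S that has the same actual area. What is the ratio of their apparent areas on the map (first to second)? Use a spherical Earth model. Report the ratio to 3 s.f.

On Mercator, area is exaggerated by sec²φ = 1/cos²φ.
At 74.7°: sec²(74.7°) = 1/0.2639² = 14.36.
At 20.1°: sec²(20.1°) = 1/0.9391² = 1.134.
Ratio = 14.36/1.134 = cos²(20.1°)/cos²(74.7°) ≈ 12.7.

12.7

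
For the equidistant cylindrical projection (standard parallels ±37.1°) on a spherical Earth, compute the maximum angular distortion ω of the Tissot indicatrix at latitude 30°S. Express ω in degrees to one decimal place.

In the equirectangular projection with standard parallel φ₀ = 37.1° (x = Rλ cos φ₀, y = Rφ), meridians are true-scale (h = 1) and the parallel scale is k = cos φ₀ / cos φ.
At 30°: h = 1.000, k = 0.9210; principal scales a = 1.000, b = 0.9210.
sin(ω/2) = (a − b)/(a + b) = 0.07903/1.921 = 0.04114, so ω = 2 arcsin(0.04114) ≈ 4.7°.

4.7°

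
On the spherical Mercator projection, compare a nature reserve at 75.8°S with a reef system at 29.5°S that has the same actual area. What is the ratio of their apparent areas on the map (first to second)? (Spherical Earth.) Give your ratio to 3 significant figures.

Mercator areal scale is sec²φ.
At 75.8°: sec²(75.8°) = 1/0.2453² = 16.62.
At 29.5°: sec²(29.5°) = 1/0.8704² = 1.320.
Ratio = 16.62/1.320 = cos²(29.5°)/cos²(75.8°) ≈ 12.6.

12.6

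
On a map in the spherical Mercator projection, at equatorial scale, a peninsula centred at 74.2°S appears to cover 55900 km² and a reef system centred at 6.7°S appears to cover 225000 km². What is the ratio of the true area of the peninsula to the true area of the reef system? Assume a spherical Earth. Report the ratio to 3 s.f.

0.0187

Mercator's areal exaggeration is sec²φ; hence true area = (apparent area) · cos²φ.
True area of peninsula: 55900 × cos²(74.2°) = 55900 × 0.07414 = 4144 km².
True area of reef system: 225000 × cos²(6.7°) = 225000 × 0.9864 = 221900 km².
Ratio = 4144 / 221900 ≈ 0.0187.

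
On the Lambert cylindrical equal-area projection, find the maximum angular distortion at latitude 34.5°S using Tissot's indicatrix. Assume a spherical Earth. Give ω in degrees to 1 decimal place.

The Lambert cylindrical equal-area projection is the cylindrical equal-area projection with its standard parallel at the equator (φ₀ = 0). A cylindrical equal-area projection with standard parallel φ₀ has meridian scale h = cos φ / cos φ₀ and parallel scale k = cos φ₀ / cos φ (so areas are preserved, h·k = 1).
At 34.5°: h = 0.8241, k = 1.213; principal scales a = 1.213, b = 0.8241.
sin(ω/2) = (a − b)/(a + b) = 0.3893/2.038 = 0.1911, so ω = 2 arcsin(0.1911) ≈ 22.0°.

22.0°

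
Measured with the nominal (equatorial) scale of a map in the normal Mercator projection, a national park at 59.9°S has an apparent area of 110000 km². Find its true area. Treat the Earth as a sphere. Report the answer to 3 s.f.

27700 km²

For Mercator, h = k = sec φ (a conformal cylindrical projection has a single point scale, 1/cos φ).
Areal scale = k² = sec²φ = 1/cos²(59.9°) = 1/0.5015² = 3.976.
True area = apparent / (areal scale) = 110000 / 3.976 ≈ 27700 km².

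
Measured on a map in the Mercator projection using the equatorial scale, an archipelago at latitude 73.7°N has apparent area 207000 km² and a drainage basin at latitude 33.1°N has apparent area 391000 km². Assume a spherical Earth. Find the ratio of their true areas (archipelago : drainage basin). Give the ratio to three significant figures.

0.0594

Mercator's areal exaggeration is sec²φ; hence true area = (apparent area) · cos²φ.
True area of archipelago: 207000 × cos²(73.7°) = 207000 × 0.07877 = 16310 km².
True area of drainage basin: 391000 × cos²(33.1°) = 391000 × 0.7018 = 274400 km².
Ratio = 16310 / 274400 ≈ 0.0594.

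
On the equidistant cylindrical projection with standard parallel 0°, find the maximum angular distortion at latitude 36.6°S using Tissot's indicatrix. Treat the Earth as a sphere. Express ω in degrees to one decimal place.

For the equirectangular projection with φ₀ = 0 (plate carrée), h = 1 along meridians and k = sec φ along parallels.
At 36.6°: h = 1.000, k = 1.246; principal scales a = 1.246, b = 1.000.
sin(ω/2) = (a − b)/(a + b) = 0.2456/2.246 = 0.1094, so ω = 2 arcsin(0.1094) ≈ 12.6°.

12.6°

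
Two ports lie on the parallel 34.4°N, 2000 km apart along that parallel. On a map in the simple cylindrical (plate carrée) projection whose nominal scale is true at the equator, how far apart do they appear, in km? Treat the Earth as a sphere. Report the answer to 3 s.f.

2420 km

In the plate carrée (x = Rλ, y = Rφ), meridians are true-scale (h = 1) and parallels are stretched by k = sec φ.
Along the parallel, k = sec 34.4° = 1/0.8251 = 1.212.
Map distance = 2000 × 1.212 ≈ 2420 km.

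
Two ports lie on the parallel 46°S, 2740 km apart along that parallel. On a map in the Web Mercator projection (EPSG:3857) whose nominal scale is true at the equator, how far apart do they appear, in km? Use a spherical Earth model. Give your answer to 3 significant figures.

3940 km

For Mercator, h = k = sec φ (a conformal cylindrical projection has a single point scale, 1/cos φ).
Along the parallel, k = sec 46° = 1/0.6947 = 1.440.
Map distance = 2740 × 1.440 ≈ 3940 km.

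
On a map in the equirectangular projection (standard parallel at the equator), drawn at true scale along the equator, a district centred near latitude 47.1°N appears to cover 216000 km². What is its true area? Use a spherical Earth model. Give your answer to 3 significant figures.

For the equirectangular projection with φ₀ = 0 (plate carrée), h = 1 along meridians and k = sec φ along parallels.
Areal scale = h·k = 1 × sec φ; at 47.1°, h = 1.000, k = 1.469, so h·k = 1.469.
True area = apparent / (areal scale) = 216000 / 1.469 ≈ 147000 km².

147000 km²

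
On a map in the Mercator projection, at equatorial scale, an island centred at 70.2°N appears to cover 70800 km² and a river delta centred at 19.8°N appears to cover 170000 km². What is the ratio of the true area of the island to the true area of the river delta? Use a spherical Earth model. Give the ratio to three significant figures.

0.0540

On Mercator the areal scale is sec²φ, so true area = apparent × cos²φ.
True area of island: 70800 × cos²(70.2°) = 70800 × 0.1147 = 8124 km².
True area of river delta: 170000 × cos²(19.8°) = 170000 × 0.8853 = 150500 km².
Ratio = 8124 / 150500 ≈ 0.0540.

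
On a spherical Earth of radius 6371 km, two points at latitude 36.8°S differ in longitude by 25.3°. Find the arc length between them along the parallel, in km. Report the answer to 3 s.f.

2250 km

Arc length along a parallel = R cos φ · Δλ (with Δλ in radians).
= 6371 × cos 36.8° × (25.3° × π/180) = 6371 × 0.8007 × 0.4416 ≈ 2250 km.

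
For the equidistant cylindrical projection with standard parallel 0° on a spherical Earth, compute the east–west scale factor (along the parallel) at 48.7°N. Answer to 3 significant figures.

1.52

For the equirectangular projection with φ₀ = 0 (plate carrée), h = 1 along meridians and k = sec φ along parallels.
k = 1/cos 48.7° = 1/0.6600 = 1.515.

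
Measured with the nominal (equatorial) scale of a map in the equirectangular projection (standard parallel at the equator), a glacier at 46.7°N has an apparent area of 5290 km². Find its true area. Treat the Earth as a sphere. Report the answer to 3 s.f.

For the equirectangular projection with φ₀ = 0 (plate carrée), h = 1 along meridians and k = sec φ along parallels.
Areal scale = h·k = 1 × sec φ; at 46.7°, h = 1.000, k = 1.458, so h·k = 1.458.
True area = apparent / (areal scale) = 5290 / 1.458 ≈ 3630 km².

3630 km²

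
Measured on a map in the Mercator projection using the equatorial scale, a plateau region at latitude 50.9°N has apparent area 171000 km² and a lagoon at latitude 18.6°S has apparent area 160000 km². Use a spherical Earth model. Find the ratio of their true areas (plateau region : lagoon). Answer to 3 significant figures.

0.473

Mercator's areal exaggeration is sec²φ; hence true area = (apparent area) · cos²φ.
True area of plateau region: 171000 × cos²(50.9°) = 171000 × 0.3978 = 68020 km².
True area of lagoon: 160000 × cos²(18.6°) = 160000 × 0.8983 = 143700 km².
Ratio = 68020 / 143700 ≈ 0.473.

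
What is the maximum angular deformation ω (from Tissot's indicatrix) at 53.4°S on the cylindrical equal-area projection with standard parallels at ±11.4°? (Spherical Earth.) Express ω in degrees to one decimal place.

A cylindrical equal-area projection with standard parallel φ₀ has meridian scale h = cos φ / cos φ₀ and parallel scale k = cos φ₀ / cos φ (so areas are preserved, h·k = 1).
At 53.4°: h = 0.6082, k = 1.644; principal scales a = 1.644, b = 0.6082.
sin(ω/2) = (a − b)/(a + b) = 1.036/2.252 = 0.4599, so ω = 2 arcsin(0.4599) ≈ 54.8°.

54.8°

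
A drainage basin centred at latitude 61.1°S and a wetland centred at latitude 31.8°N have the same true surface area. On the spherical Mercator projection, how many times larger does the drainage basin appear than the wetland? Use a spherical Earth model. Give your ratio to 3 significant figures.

3.09

Mercator areal scale is sec²φ.
At 61.1°: sec²(61.1°) = 1/0.4833² = 4.282.
At 31.8°: sec²(31.8°) = 1/0.8499² = 1.384.
Ratio = 4.282/1.384 = cos²(31.8°)/cos²(61.1°) ≈ 3.09.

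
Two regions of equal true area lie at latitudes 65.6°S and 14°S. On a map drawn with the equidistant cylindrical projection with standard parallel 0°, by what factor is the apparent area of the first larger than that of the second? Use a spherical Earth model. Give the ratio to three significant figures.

2.35

In the plate carrée (x = Rλ, y = Rφ), meridians are true-scale (h = 1) and parallels are stretched by k = sec φ.
Areal scale at 65.6°: h·k = 1.000 × 2.421 = 2.421.
Areal scale at 14°: h·k = 1.000 × 1.031 = 1.031.
Ratio = 2.421/1.031 ≈ 2.35.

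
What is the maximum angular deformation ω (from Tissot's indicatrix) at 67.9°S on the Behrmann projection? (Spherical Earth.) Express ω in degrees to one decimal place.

86.1°

The Behrmann projection is cylindrical equal-area with φ₀ = 30°. Cylindrical equal-area (φ₀ = 30°): h = cos φ / cos 30° along meridians, k = cos 30° / cos φ along parallels; h·k = 1.
At 67.9°: h = 0.4344, k = 2.302; principal scales a = 2.302, b = 0.4344.
sin(ω/2) = (a − b)/(a + b) = 1.867/2.736 = 0.6825, so ω = 2 arcsin(0.6825) ≈ 86.1°.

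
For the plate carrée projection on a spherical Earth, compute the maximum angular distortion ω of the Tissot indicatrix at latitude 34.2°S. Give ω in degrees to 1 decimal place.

10.9°

For the equirectangular projection with φ₀ = 0 (plate carrée), h = 1 along meridians and k = sec φ along parallels.
At 34.2°: h = 1.000, k = 1.209; principal scales a = 1.209, b = 1.000.
sin(ω/2) = (a − b)/(a + b) = 0.2091/2.209 = 0.09464, so ω = 2 arcsin(0.09464) ≈ 10.9°.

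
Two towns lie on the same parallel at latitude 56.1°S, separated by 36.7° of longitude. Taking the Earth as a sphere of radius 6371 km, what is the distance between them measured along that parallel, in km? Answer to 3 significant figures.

Arc length along a parallel = R cos φ · Δλ (with Δλ in radians).
= 6371 × cos 56.1° × (36.7° × π/180) = 6371 × 0.5577 × 0.6405 ≈ 2280 km.

2280 km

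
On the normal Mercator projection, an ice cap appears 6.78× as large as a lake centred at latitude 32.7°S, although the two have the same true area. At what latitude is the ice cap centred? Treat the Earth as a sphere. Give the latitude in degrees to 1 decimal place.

Mercator areal scale is sec²φ, so apparent-area ratio = sec²φ₁ / sec²φ₂ = cos²φ₂ / cos²φ₁.
cos²φ₂ / cos²φ₁ = 6.78  ⇒  cos φ₁ = cos 32.7° / √6.78 = 0.8415/2.604 = 0.3232.
φ₁ = arccos(0.3232) ≈ 71.1°.

71.1°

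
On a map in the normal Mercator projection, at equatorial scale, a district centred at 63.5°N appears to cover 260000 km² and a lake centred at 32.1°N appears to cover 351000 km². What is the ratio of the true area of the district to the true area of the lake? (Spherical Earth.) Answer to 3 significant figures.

0.206

Mercator's areal exaggeration is sec²φ; hence true area = (apparent area) · cos²φ.
True area of district: 260000 × cos²(63.5°) = 260000 × 0.1991 = 51760 km².
True area of lake: 351000 × cos²(32.1°) = 351000 × 0.7176 = 251900 km².
Ratio = 51760 / 251900 ≈ 0.206.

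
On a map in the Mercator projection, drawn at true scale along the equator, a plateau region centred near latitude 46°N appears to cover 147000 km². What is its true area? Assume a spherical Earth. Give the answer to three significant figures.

The Mercator projection is conformal; its linear scale factor is the same in every direction and equals sec φ = 1/cos φ.
Areal scale = k² = sec²φ = 1/cos²(46°) = 1/0.6947² = 2.072.
True area = apparent / (areal scale) = 147000 / 2.072 ≈ 70900 km².

70900 km²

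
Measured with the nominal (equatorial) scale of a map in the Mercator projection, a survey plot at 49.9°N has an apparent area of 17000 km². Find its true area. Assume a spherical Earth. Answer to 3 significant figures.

Mercator is conformal, so the point scale is isotropic: h = k = sec φ = 1/cos φ.
Areal scale = k² = sec²φ = 1/cos²(49.9°) = 1/0.6441² = 2.410.
True area = apparent / (areal scale) = 17000 / 2.410 ≈ 7050 km².

7050 km²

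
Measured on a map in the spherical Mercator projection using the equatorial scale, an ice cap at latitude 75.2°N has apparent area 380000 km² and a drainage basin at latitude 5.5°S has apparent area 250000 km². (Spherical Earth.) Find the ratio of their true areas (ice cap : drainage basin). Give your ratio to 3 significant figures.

Mercator's areal exaggeration is sec²φ; hence true area = (apparent area) · cos²φ.
True area of ice cap: 380000 × cos²(75.2°) = 380000 × 0.06525 = 24800 km².
True area of drainage basin: 250000 × cos²(5.5°) = 250000 × 0.9908 = 247700 km².
Ratio = 24800 / 247700 ≈ 0.100.

0.100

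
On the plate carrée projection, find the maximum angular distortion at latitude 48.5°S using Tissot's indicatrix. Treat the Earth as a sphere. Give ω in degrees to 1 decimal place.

For the equirectangular projection with φ₀ = 0 (plate carrée), h = 1 along meridians and k = sec φ along parallels.
At 48.5°: h = 1.000, k = 1.509; principal scales a = 1.509, b = 1.000.
sin(ω/2) = (a − b)/(a + b) = 0.5092/2.509 = 0.2029, so ω = 2 arcsin(0.2029) ≈ 23.4°.

23.4°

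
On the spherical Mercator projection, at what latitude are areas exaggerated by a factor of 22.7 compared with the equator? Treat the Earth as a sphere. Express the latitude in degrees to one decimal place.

77.9°

Mercator areal scale is sec²φ.
sec²φ = 22.7  ⇒  cos²φ = 0.04405  ⇒  cos φ = 0.2099.
φ = arccos(0.2099) ≈ 77.9°.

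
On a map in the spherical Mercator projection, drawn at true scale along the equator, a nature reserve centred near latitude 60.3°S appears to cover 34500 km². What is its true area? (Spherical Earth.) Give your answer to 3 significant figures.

8470 km²

The Mercator projection is conformal; its linear scale factor is the same in every direction and equals sec φ = 1/cos φ.
Areal scale = k² = sec²φ = 1/cos²(60.3°) = 1/0.4955² = 4.074.
True area = apparent / (areal scale) = 34500 / 4.074 ≈ 8470 km².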